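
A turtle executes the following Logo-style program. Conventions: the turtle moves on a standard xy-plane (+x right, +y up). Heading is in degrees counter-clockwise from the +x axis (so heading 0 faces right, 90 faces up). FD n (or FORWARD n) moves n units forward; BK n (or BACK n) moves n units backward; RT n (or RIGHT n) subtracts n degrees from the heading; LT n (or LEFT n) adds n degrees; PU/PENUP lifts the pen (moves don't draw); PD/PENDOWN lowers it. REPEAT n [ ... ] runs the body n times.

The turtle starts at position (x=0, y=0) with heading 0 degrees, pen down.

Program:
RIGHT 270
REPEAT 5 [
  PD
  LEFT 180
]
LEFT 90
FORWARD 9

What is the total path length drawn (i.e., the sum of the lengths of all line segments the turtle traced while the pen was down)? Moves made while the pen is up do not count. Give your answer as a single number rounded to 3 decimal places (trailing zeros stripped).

Answer: 9

Derivation:
Executing turtle program step by step:
Start: pos=(0,0), heading=0, pen down
RT 270: heading 0 -> 90
REPEAT 5 [
  -- iteration 1/5 --
  PD: pen down
  LT 180: heading 90 -> 270
  -- iteration 2/5 --
  PD: pen down
  LT 180: heading 270 -> 90
  -- iteration 3/5 --
  PD: pen down
  LT 180: heading 90 -> 270
  -- iteration 4/5 --
  PD: pen down
  LT 180: heading 270 -> 90
  -- iteration 5/5 --
  PD: pen down
  LT 180: heading 90 -> 270
]
LT 90: heading 270 -> 0
FD 9: (0,0) -> (9,0) [heading=0, draw]
Final: pos=(9,0), heading=0, 1 segment(s) drawn

Segment lengths:
  seg 1: (0,0) -> (9,0), length = 9
Total = 9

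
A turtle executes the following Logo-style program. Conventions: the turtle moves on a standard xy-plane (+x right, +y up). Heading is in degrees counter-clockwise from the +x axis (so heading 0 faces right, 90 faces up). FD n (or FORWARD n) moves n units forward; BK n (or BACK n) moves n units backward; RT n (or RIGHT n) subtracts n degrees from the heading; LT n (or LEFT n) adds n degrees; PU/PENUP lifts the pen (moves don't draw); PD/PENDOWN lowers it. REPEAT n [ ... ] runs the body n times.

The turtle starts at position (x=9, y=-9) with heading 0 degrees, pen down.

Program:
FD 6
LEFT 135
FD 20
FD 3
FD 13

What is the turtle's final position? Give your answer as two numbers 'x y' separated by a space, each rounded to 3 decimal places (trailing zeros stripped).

Answer: -10.456 16.456

Derivation:
Executing turtle program step by step:
Start: pos=(9,-9), heading=0, pen down
FD 6: (9,-9) -> (15,-9) [heading=0, draw]
LT 135: heading 0 -> 135
FD 20: (15,-9) -> (0.858,5.142) [heading=135, draw]
FD 3: (0.858,5.142) -> (-1.263,7.263) [heading=135, draw]
FD 13: (-1.263,7.263) -> (-10.456,16.456) [heading=135, draw]
Final: pos=(-10.456,16.456), heading=135, 4 segment(s) drawn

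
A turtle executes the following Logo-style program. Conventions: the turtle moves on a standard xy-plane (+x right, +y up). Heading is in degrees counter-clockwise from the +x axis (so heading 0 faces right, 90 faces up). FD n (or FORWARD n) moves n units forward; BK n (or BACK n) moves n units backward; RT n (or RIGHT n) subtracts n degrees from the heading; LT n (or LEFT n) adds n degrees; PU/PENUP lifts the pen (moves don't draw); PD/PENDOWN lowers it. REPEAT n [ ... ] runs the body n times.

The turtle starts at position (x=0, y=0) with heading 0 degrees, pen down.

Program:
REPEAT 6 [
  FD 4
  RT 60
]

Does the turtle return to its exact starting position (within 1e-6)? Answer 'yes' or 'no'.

Answer: yes

Derivation:
Executing turtle program step by step:
Start: pos=(0,0), heading=0, pen down
REPEAT 6 [
  -- iteration 1/6 --
  FD 4: (0,0) -> (4,0) [heading=0, draw]
  RT 60: heading 0 -> 300
  -- iteration 2/6 --
  FD 4: (4,0) -> (6,-3.464) [heading=300, draw]
  RT 60: heading 300 -> 240
  -- iteration 3/6 --
  FD 4: (6,-3.464) -> (4,-6.928) [heading=240, draw]
  RT 60: heading 240 -> 180
  -- iteration 4/6 --
  FD 4: (4,-6.928) -> (0,-6.928) [heading=180, draw]
  RT 60: heading 180 -> 120
  -- iteration 5/6 --
  FD 4: (0,-6.928) -> (-2,-3.464) [heading=120, draw]
  RT 60: heading 120 -> 60
  -- iteration 6/6 --
  FD 4: (-2,-3.464) -> (0,0) [heading=60, draw]
  RT 60: heading 60 -> 0
]
Final: pos=(0,0), heading=0, 6 segment(s) drawn

Start position: (0, 0)
Final position: (0, 0)
Distance = 0; < 1e-6 -> CLOSED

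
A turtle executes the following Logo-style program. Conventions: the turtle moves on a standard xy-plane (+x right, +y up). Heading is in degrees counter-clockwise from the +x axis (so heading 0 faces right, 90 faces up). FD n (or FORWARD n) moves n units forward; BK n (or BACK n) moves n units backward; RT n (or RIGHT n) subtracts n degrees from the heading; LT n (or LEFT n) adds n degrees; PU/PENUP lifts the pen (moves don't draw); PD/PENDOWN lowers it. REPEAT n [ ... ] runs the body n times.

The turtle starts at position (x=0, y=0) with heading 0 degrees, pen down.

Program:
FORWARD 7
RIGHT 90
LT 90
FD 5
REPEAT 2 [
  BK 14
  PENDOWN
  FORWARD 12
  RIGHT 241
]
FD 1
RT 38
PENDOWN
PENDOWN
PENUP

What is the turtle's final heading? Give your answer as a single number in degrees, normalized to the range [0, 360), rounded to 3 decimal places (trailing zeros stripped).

Executing turtle program step by step:
Start: pos=(0,0), heading=0, pen down
FD 7: (0,0) -> (7,0) [heading=0, draw]
RT 90: heading 0 -> 270
LT 90: heading 270 -> 0
FD 5: (7,0) -> (12,0) [heading=0, draw]
REPEAT 2 [
  -- iteration 1/2 --
  BK 14: (12,0) -> (-2,0) [heading=0, draw]
  PD: pen down
  FD 12: (-2,0) -> (10,0) [heading=0, draw]
  RT 241: heading 0 -> 119
  -- iteration 2/2 --
  BK 14: (10,0) -> (16.787,-12.245) [heading=119, draw]
  PD: pen down
  FD 12: (16.787,-12.245) -> (10.97,-1.749) [heading=119, draw]
  RT 241: heading 119 -> 238
]
FD 1: (10.97,-1.749) -> (10.44,-2.597) [heading=238, draw]
RT 38: heading 238 -> 200
PD: pen down
PD: pen down
PU: pen up
Final: pos=(10.44,-2.597), heading=200, 7 segment(s) drawn

Answer: 200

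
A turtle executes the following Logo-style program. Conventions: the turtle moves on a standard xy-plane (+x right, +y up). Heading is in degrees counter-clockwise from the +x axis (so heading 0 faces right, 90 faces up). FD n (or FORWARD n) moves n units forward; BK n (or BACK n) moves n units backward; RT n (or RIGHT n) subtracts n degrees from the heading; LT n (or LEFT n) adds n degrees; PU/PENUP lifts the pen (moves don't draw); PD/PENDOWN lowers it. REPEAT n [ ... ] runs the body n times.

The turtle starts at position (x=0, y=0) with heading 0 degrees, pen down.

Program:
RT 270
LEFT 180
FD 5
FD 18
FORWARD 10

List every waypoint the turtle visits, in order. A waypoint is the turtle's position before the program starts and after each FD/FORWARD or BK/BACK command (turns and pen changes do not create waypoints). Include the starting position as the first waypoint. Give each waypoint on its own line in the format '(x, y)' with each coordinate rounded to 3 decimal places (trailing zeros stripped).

Executing turtle program step by step:
Start: pos=(0,0), heading=0, pen down
RT 270: heading 0 -> 90
LT 180: heading 90 -> 270
FD 5: (0,0) -> (0,-5) [heading=270, draw]
FD 18: (0,-5) -> (0,-23) [heading=270, draw]
FD 10: (0,-23) -> (0,-33) [heading=270, draw]
Final: pos=(0,-33), heading=270, 3 segment(s) drawn
Waypoints (4 total):
(0, 0)
(0, -5)
(0, -23)
(0, -33)

Answer: (0, 0)
(0, -5)
(0, -23)
(0, -33)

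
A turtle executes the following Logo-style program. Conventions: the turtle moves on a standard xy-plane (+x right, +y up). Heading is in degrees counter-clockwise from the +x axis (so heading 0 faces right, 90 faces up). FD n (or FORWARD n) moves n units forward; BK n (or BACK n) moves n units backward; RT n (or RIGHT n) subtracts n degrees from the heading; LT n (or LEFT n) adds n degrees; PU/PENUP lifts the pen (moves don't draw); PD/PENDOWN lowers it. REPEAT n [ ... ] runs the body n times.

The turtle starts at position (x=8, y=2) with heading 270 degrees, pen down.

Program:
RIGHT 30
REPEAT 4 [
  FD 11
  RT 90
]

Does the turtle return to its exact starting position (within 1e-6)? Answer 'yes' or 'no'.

Answer: yes

Derivation:
Executing turtle program step by step:
Start: pos=(8,2), heading=270, pen down
RT 30: heading 270 -> 240
REPEAT 4 [
  -- iteration 1/4 --
  FD 11: (8,2) -> (2.5,-7.526) [heading=240, draw]
  RT 90: heading 240 -> 150
  -- iteration 2/4 --
  FD 11: (2.5,-7.526) -> (-7.026,-2.026) [heading=150, draw]
  RT 90: heading 150 -> 60
  -- iteration 3/4 --
  FD 11: (-7.026,-2.026) -> (-1.526,7.5) [heading=60, draw]
  RT 90: heading 60 -> 330
  -- iteration 4/4 --
  FD 11: (-1.526,7.5) -> (8,2) [heading=330, draw]
  RT 90: heading 330 -> 240
]
Final: pos=(8,2), heading=240, 4 segment(s) drawn

Start position: (8, 2)
Final position: (8, 2)
Distance = 0; < 1e-6 -> CLOSED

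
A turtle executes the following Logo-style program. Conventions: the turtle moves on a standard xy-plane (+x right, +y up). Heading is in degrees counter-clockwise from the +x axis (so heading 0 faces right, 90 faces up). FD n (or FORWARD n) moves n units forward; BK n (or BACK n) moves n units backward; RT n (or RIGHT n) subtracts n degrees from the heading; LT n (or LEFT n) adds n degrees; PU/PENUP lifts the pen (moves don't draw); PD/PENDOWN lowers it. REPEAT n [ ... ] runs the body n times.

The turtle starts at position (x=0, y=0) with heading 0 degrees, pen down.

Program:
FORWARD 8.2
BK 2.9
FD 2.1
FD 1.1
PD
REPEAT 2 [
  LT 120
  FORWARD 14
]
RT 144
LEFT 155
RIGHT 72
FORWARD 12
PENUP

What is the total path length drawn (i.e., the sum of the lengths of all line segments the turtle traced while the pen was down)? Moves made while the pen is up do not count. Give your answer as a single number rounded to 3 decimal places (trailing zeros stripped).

Answer: 54.3

Derivation:
Executing turtle program step by step:
Start: pos=(0,0), heading=0, pen down
FD 8.2: (0,0) -> (8.2,0) [heading=0, draw]
BK 2.9: (8.2,0) -> (5.3,0) [heading=0, draw]
FD 2.1: (5.3,0) -> (7.4,0) [heading=0, draw]
FD 1.1: (7.4,0) -> (8.5,0) [heading=0, draw]
PD: pen down
REPEAT 2 [
  -- iteration 1/2 --
  LT 120: heading 0 -> 120
  FD 14: (8.5,0) -> (1.5,12.124) [heading=120, draw]
  -- iteration 2/2 --
  LT 120: heading 120 -> 240
  FD 14: (1.5,12.124) -> (-5.5,0) [heading=240, draw]
]
RT 144: heading 240 -> 96
LT 155: heading 96 -> 251
RT 72: heading 251 -> 179
FD 12: (-5.5,0) -> (-17.498,0.209) [heading=179, draw]
PU: pen up
Final: pos=(-17.498,0.209), heading=179, 7 segment(s) drawn

Segment lengths:
  seg 1: (0,0) -> (8.2,0), length = 8.2
  seg 2: (8.2,0) -> (5.3,0), length = 2.9
  seg 3: (5.3,0) -> (7.4,0), length = 2.1
  seg 4: (7.4,0) -> (8.5,0), length = 1.1
  seg 5: (8.5,0) -> (1.5,12.124), length = 14
  seg 6: (1.5,12.124) -> (-5.5,0), length = 14
  seg 7: (-5.5,0) -> (-17.498,0.209), length = 12
Total = 54.3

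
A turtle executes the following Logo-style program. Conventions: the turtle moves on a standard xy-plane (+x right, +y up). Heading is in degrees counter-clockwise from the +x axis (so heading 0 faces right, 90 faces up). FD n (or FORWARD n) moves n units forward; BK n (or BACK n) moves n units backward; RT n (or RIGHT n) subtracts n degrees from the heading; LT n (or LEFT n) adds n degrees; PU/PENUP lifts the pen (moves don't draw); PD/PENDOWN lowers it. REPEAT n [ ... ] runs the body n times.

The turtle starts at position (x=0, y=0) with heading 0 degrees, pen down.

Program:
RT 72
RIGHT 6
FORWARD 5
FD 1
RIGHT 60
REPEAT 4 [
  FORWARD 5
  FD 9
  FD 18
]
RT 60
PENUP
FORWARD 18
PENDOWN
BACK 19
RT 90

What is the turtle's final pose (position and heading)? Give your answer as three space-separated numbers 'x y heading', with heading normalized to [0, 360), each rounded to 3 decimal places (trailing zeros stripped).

Answer: -92.924 -91.827 72

Derivation:
Executing turtle program step by step:
Start: pos=(0,0), heading=0, pen down
RT 72: heading 0 -> 288
RT 6: heading 288 -> 282
FD 5: (0,0) -> (1.04,-4.891) [heading=282, draw]
FD 1: (1.04,-4.891) -> (1.247,-5.869) [heading=282, draw]
RT 60: heading 282 -> 222
REPEAT 4 [
  -- iteration 1/4 --
  FD 5: (1.247,-5.869) -> (-2.468,-9.215) [heading=222, draw]
  FD 9: (-2.468,-9.215) -> (-9.157,-15.237) [heading=222, draw]
  FD 18: (-9.157,-15.237) -> (-22.533,-27.281) [heading=222, draw]
  -- iteration 2/4 --
  FD 5: (-22.533,-27.281) -> (-26.249,-30.627) [heading=222, draw]
  FD 9: (-26.249,-30.627) -> (-32.937,-36.649) [heading=222, draw]
  FD 18: (-32.937,-36.649) -> (-46.314,-48.693) [heading=222, draw]
  -- iteration 3/4 --
  FD 5: (-46.314,-48.693) -> (-50.03,-52.039) [heading=222, draw]
  FD 9: (-50.03,-52.039) -> (-56.718,-58.061) [heading=222, draw]
  FD 18: (-56.718,-58.061) -> (-70.094,-70.105) [heading=222, draw]
  -- iteration 4/4 --
  FD 5: (-70.094,-70.105) -> (-73.81,-73.451) [heading=222, draw]
  FD 9: (-73.81,-73.451) -> (-80.498,-79.473) [heading=222, draw]
  FD 18: (-80.498,-79.473) -> (-93.875,-91.518) [heading=222, draw]
]
RT 60: heading 222 -> 162
PU: pen up
FD 18: (-93.875,-91.518) -> (-110.994,-85.955) [heading=162, move]
PD: pen down
BK 19: (-110.994,-85.955) -> (-92.924,-91.827) [heading=162, draw]
RT 90: heading 162 -> 72
Final: pos=(-92.924,-91.827), heading=72, 15 segment(s) drawn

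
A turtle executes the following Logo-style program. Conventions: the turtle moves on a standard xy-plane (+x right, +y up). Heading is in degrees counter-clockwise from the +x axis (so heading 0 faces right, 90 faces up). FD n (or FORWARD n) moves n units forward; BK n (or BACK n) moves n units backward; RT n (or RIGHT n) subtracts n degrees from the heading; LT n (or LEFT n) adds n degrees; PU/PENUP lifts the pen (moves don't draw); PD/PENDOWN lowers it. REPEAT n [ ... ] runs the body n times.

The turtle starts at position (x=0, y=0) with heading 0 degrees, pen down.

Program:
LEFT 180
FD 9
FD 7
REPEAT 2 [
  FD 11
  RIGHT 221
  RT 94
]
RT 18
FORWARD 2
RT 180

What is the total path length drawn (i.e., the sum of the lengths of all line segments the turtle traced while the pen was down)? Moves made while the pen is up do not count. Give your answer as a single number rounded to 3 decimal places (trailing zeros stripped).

Answer: 40

Derivation:
Executing turtle program step by step:
Start: pos=(0,0), heading=0, pen down
LT 180: heading 0 -> 180
FD 9: (0,0) -> (-9,0) [heading=180, draw]
FD 7: (-9,0) -> (-16,0) [heading=180, draw]
REPEAT 2 [
  -- iteration 1/2 --
  FD 11: (-16,0) -> (-27,0) [heading=180, draw]
  RT 221: heading 180 -> 319
  RT 94: heading 319 -> 225
  -- iteration 2/2 --
  FD 11: (-27,0) -> (-34.778,-7.778) [heading=225, draw]
  RT 221: heading 225 -> 4
  RT 94: heading 4 -> 270
]
RT 18: heading 270 -> 252
FD 2: (-34.778,-7.778) -> (-35.396,-9.68) [heading=252, draw]
RT 180: heading 252 -> 72
Final: pos=(-35.396,-9.68), heading=72, 5 segment(s) drawn

Segment lengths:
  seg 1: (0,0) -> (-9,0), length = 9
  seg 2: (-9,0) -> (-16,0), length = 7
  seg 3: (-16,0) -> (-27,0), length = 11
  seg 4: (-27,0) -> (-34.778,-7.778), length = 11
  seg 5: (-34.778,-7.778) -> (-35.396,-9.68), length = 2
Total = 40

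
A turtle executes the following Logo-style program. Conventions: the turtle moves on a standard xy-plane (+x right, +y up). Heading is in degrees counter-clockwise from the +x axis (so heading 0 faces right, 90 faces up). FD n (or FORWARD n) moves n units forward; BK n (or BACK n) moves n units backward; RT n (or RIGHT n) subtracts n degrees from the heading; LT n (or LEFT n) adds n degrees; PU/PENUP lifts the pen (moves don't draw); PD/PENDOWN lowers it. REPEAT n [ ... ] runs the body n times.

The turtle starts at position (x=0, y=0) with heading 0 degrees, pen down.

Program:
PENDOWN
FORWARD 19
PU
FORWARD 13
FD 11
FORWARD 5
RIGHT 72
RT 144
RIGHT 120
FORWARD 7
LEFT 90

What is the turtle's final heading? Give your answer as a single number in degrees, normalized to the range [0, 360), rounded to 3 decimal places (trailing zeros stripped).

Executing turtle program step by step:
Start: pos=(0,0), heading=0, pen down
PD: pen down
FD 19: (0,0) -> (19,0) [heading=0, draw]
PU: pen up
FD 13: (19,0) -> (32,0) [heading=0, move]
FD 11: (32,0) -> (43,0) [heading=0, move]
FD 5: (43,0) -> (48,0) [heading=0, move]
RT 72: heading 0 -> 288
RT 144: heading 288 -> 144
RT 120: heading 144 -> 24
FD 7: (48,0) -> (54.395,2.847) [heading=24, move]
LT 90: heading 24 -> 114
Final: pos=(54.395,2.847), heading=114, 1 segment(s) drawn

Answer: 114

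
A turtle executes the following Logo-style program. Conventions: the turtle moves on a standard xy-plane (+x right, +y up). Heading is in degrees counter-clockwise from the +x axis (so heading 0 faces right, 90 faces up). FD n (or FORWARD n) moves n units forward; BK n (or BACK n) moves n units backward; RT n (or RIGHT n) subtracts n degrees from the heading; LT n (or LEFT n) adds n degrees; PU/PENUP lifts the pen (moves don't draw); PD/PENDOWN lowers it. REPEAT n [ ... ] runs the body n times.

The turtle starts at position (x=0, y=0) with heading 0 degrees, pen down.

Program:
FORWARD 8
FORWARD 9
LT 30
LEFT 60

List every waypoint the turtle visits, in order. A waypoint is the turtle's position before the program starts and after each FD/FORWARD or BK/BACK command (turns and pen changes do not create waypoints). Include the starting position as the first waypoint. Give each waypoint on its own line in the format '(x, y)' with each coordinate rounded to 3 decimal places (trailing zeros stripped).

Executing turtle program step by step:
Start: pos=(0,0), heading=0, pen down
FD 8: (0,0) -> (8,0) [heading=0, draw]
FD 9: (8,0) -> (17,0) [heading=0, draw]
LT 30: heading 0 -> 30
LT 60: heading 30 -> 90
Final: pos=(17,0), heading=90, 2 segment(s) drawn
Waypoints (3 total):
(0, 0)
(8, 0)
(17, 0)

Answer: (0, 0)
(8, 0)
(17, 0)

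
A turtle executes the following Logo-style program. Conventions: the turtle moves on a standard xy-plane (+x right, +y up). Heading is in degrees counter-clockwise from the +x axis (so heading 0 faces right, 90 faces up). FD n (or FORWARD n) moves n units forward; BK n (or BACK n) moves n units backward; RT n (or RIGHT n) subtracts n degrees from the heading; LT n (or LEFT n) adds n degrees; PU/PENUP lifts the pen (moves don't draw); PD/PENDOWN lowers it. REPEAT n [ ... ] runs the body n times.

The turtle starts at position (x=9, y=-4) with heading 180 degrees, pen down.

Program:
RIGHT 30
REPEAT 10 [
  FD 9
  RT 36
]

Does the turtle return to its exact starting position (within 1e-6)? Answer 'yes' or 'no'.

Answer: yes

Derivation:
Executing turtle program step by step:
Start: pos=(9,-4), heading=180, pen down
RT 30: heading 180 -> 150
REPEAT 10 [
  -- iteration 1/10 --
  FD 9: (9,-4) -> (1.206,0.5) [heading=150, draw]
  RT 36: heading 150 -> 114
  -- iteration 2/10 --
  FD 9: (1.206,0.5) -> (-2.455,8.722) [heading=114, draw]
  RT 36: heading 114 -> 78
  -- iteration 3/10 --
  FD 9: (-2.455,8.722) -> (-0.584,17.525) [heading=78, draw]
  RT 36: heading 78 -> 42
  -- iteration 4/10 --
  FD 9: (-0.584,17.525) -> (6.105,23.547) [heading=42, draw]
  RT 36: heading 42 -> 6
  -- iteration 5/10 --
  FD 9: (6.105,23.547) -> (15.055,24.488) [heading=6, draw]
  RT 36: heading 6 -> 330
  -- iteration 6/10 --
  FD 9: (15.055,24.488) -> (22.85,19.988) [heading=330, draw]
  RT 36: heading 330 -> 294
  -- iteration 7/10 --
  FD 9: (22.85,19.988) -> (26.51,11.766) [heading=294, draw]
  RT 36: heading 294 -> 258
  -- iteration 8/10 --
  FD 9: (26.51,11.766) -> (24.639,2.963) [heading=258, draw]
  RT 36: heading 258 -> 222
  -- iteration 9/10 --
  FD 9: (24.639,2.963) -> (17.951,-3.059) [heading=222, draw]
  RT 36: heading 222 -> 186
  -- iteration 10/10 --
  FD 9: (17.951,-3.059) -> (9,-4) [heading=186, draw]
  RT 36: heading 186 -> 150
]
Final: pos=(9,-4), heading=150, 10 segment(s) drawn

Start position: (9, -4)
Final position: (9, -4)
Distance = 0; < 1e-6 -> CLOSED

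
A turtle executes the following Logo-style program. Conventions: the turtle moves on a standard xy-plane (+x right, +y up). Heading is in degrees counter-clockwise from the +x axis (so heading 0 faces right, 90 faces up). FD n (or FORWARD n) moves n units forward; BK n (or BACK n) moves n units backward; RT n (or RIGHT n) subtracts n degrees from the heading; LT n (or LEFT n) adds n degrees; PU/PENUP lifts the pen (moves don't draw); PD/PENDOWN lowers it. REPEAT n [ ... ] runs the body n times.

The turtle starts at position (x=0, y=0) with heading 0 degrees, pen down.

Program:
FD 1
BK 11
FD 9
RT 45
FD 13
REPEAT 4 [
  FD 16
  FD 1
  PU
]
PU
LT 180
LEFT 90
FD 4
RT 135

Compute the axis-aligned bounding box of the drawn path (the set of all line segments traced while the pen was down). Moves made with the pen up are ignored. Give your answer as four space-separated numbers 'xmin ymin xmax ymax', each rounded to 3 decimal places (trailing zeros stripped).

Answer: -10 -21.213 20.213 0

Derivation:
Executing turtle program step by step:
Start: pos=(0,0), heading=0, pen down
FD 1: (0,0) -> (1,0) [heading=0, draw]
BK 11: (1,0) -> (-10,0) [heading=0, draw]
FD 9: (-10,0) -> (-1,0) [heading=0, draw]
RT 45: heading 0 -> 315
FD 13: (-1,0) -> (8.192,-9.192) [heading=315, draw]
REPEAT 4 [
  -- iteration 1/4 --
  FD 16: (8.192,-9.192) -> (19.506,-20.506) [heading=315, draw]
  FD 1: (19.506,-20.506) -> (20.213,-21.213) [heading=315, draw]
  PU: pen up
  -- iteration 2/4 --
  FD 16: (20.213,-21.213) -> (31.527,-32.527) [heading=315, move]
  FD 1: (31.527,-32.527) -> (32.234,-33.234) [heading=315, move]
  PU: pen up
  -- iteration 3/4 --
  FD 16: (32.234,-33.234) -> (43.548,-44.548) [heading=315, move]
  FD 1: (43.548,-44.548) -> (44.255,-45.255) [heading=315, move]
  PU: pen up
  -- iteration 4/4 --
  FD 16: (44.255,-45.255) -> (55.569,-56.569) [heading=315, move]
  FD 1: (55.569,-56.569) -> (56.276,-57.276) [heading=315, move]
  PU: pen up
]
PU: pen up
LT 180: heading 315 -> 135
LT 90: heading 135 -> 225
FD 4: (56.276,-57.276) -> (53.447,-60.104) [heading=225, move]
RT 135: heading 225 -> 90
Final: pos=(53.447,-60.104), heading=90, 6 segment(s) drawn

Segment endpoints: x in {-10, -1, 0, 1, 8.192, 19.506, 20.213}, y in {-21.213, -20.506, -9.192, 0}
xmin=-10, ymin=-21.213, xmax=20.213, ymax=0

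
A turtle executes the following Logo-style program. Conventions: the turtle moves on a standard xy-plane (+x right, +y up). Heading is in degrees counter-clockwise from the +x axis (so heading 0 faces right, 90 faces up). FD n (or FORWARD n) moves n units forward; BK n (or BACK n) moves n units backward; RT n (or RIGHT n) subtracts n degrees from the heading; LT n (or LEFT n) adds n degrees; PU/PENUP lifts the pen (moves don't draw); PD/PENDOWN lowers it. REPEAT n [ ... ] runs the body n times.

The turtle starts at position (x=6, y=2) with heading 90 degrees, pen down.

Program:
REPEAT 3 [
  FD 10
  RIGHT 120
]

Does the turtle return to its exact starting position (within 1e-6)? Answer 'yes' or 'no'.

Executing turtle program step by step:
Start: pos=(6,2), heading=90, pen down
REPEAT 3 [
  -- iteration 1/3 --
  FD 10: (6,2) -> (6,12) [heading=90, draw]
  RT 120: heading 90 -> 330
  -- iteration 2/3 --
  FD 10: (6,12) -> (14.66,7) [heading=330, draw]
  RT 120: heading 330 -> 210
  -- iteration 3/3 --
  FD 10: (14.66,7) -> (6,2) [heading=210, draw]
  RT 120: heading 210 -> 90
]
Final: pos=(6,2), heading=90, 3 segment(s) drawn

Start position: (6, 2)
Final position: (6, 2)
Distance = 0; < 1e-6 -> CLOSED

Answer: yes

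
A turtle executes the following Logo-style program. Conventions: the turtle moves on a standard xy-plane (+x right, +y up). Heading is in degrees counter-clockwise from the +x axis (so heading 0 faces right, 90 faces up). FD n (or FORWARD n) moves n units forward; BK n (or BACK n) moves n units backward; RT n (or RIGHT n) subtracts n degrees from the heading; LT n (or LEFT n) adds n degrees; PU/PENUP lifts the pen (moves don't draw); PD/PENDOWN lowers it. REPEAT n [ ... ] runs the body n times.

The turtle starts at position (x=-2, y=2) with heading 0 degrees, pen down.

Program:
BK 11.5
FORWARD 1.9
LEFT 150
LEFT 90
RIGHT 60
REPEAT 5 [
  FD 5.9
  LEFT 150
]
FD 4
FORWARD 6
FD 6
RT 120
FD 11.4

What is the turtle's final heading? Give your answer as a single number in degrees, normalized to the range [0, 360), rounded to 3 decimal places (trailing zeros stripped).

Executing turtle program step by step:
Start: pos=(-2,2), heading=0, pen down
BK 11.5: (-2,2) -> (-13.5,2) [heading=0, draw]
FD 1.9: (-13.5,2) -> (-11.6,2) [heading=0, draw]
LT 150: heading 0 -> 150
LT 90: heading 150 -> 240
RT 60: heading 240 -> 180
REPEAT 5 [
  -- iteration 1/5 --
  FD 5.9: (-11.6,2) -> (-17.5,2) [heading=180, draw]
  LT 150: heading 180 -> 330
  -- iteration 2/5 --
  FD 5.9: (-17.5,2) -> (-12.39,-0.95) [heading=330, draw]
  LT 150: heading 330 -> 120
  -- iteration 3/5 --
  FD 5.9: (-12.39,-0.95) -> (-15.34,4.16) [heading=120, draw]
  LT 150: heading 120 -> 270
  -- iteration 4/5 --
  FD 5.9: (-15.34,4.16) -> (-15.34,-1.74) [heading=270, draw]
  LT 150: heading 270 -> 60
  -- iteration 5/5 --
  FD 5.9: (-15.34,-1.74) -> (-12.39,3.369) [heading=60, draw]
  LT 150: heading 60 -> 210
]
FD 4: (-12.39,3.369) -> (-15.855,1.369) [heading=210, draw]
FD 6: (-15.855,1.369) -> (-21.051,-1.631) [heading=210, draw]
FD 6: (-21.051,-1.631) -> (-26.247,-4.631) [heading=210, draw]
RT 120: heading 210 -> 90
FD 11.4: (-26.247,-4.631) -> (-26.247,6.769) [heading=90, draw]
Final: pos=(-26.247,6.769), heading=90, 11 segment(s) drawn

Answer: 90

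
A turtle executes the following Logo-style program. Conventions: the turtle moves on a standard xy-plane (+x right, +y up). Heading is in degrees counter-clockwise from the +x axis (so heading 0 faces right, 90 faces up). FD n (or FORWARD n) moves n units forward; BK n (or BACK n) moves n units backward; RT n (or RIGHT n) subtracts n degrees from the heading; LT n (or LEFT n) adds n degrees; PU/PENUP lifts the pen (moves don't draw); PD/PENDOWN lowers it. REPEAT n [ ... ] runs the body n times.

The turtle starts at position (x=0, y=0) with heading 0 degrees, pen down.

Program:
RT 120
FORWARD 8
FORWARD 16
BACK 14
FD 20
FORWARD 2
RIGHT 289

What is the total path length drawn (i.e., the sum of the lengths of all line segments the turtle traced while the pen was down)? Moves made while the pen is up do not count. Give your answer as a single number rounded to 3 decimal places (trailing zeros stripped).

Executing turtle program step by step:
Start: pos=(0,0), heading=0, pen down
RT 120: heading 0 -> 240
FD 8: (0,0) -> (-4,-6.928) [heading=240, draw]
FD 16: (-4,-6.928) -> (-12,-20.785) [heading=240, draw]
BK 14: (-12,-20.785) -> (-5,-8.66) [heading=240, draw]
FD 20: (-5,-8.66) -> (-15,-25.981) [heading=240, draw]
FD 2: (-15,-25.981) -> (-16,-27.713) [heading=240, draw]
RT 289: heading 240 -> 311
Final: pos=(-16,-27.713), heading=311, 5 segment(s) drawn

Segment lengths:
  seg 1: (0,0) -> (-4,-6.928), length = 8
  seg 2: (-4,-6.928) -> (-12,-20.785), length = 16
  seg 3: (-12,-20.785) -> (-5,-8.66), length = 14
  seg 4: (-5,-8.66) -> (-15,-25.981), length = 20
  seg 5: (-15,-25.981) -> (-16,-27.713), length = 2
Total = 60

Answer: 60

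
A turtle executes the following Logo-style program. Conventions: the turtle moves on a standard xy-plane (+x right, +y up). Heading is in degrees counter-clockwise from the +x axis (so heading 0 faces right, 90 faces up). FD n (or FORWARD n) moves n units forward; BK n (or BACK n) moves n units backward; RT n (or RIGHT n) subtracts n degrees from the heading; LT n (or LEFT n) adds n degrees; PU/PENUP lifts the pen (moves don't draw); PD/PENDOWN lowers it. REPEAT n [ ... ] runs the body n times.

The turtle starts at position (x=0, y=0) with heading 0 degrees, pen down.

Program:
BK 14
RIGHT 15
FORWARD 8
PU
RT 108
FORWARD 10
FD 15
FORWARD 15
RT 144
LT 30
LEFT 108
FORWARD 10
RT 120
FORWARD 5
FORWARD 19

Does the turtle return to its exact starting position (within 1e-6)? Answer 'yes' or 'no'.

Answer: no

Derivation:
Executing turtle program step by step:
Start: pos=(0,0), heading=0, pen down
BK 14: (0,0) -> (-14,0) [heading=0, draw]
RT 15: heading 0 -> 345
FD 8: (-14,0) -> (-6.273,-2.071) [heading=345, draw]
PU: pen up
RT 108: heading 345 -> 237
FD 10: (-6.273,-2.071) -> (-11.719,-10.457) [heading=237, move]
FD 15: (-11.719,-10.457) -> (-19.889,-23.037) [heading=237, move]
FD 15: (-19.889,-23.037) -> (-28.058,-35.617) [heading=237, move]
RT 144: heading 237 -> 93
LT 30: heading 93 -> 123
LT 108: heading 123 -> 231
FD 10: (-28.058,-35.617) -> (-34.351,-43.389) [heading=231, move]
RT 120: heading 231 -> 111
FD 5: (-34.351,-43.389) -> (-36.143,-38.721) [heading=111, move]
FD 19: (-36.143,-38.721) -> (-42.952,-20.983) [heading=111, move]
Final: pos=(-42.952,-20.983), heading=111, 2 segment(s) drawn

Start position: (0, 0)
Final position: (-42.952, -20.983)
Distance = 47.803; >= 1e-6 -> NOT closed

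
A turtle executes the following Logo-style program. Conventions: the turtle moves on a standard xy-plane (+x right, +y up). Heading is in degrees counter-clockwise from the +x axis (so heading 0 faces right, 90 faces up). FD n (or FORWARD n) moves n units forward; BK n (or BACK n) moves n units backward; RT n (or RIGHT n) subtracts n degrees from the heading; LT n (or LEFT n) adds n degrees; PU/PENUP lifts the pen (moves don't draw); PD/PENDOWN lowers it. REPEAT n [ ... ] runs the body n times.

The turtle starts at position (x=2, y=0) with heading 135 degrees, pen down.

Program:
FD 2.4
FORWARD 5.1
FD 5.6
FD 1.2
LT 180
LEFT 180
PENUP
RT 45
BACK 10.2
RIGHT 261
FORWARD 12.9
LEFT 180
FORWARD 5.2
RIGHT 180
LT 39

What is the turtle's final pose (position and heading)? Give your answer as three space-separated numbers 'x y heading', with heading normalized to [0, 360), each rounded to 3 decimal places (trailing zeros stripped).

Answer: -15.717 -1.293 228

Derivation:
Executing turtle program step by step:
Start: pos=(2,0), heading=135, pen down
FD 2.4: (2,0) -> (0.303,1.697) [heading=135, draw]
FD 5.1: (0.303,1.697) -> (-3.303,5.303) [heading=135, draw]
FD 5.6: (-3.303,5.303) -> (-7.263,9.263) [heading=135, draw]
FD 1.2: (-7.263,9.263) -> (-8.112,10.112) [heading=135, draw]
LT 180: heading 135 -> 315
LT 180: heading 315 -> 135
PU: pen up
RT 45: heading 135 -> 90
BK 10.2: (-8.112,10.112) -> (-8.112,-0.088) [heading=90, move]
RT 261: heading 90 -> 189
FD 12.9: (-8.112,-0.088) -> (-20.853,-2.106) [heading=189, move]
LT 180: heading 189 -> 9
FD 5.2: (-20.853,-2.106) -> (-15.717,-1.293) [heading=9, move]
RT 180: heading 9 -> 189
LT 39: heading 189 -> 228
Final: pos=(-15.717,-1.293), heading=228, 4 segment(s) drawn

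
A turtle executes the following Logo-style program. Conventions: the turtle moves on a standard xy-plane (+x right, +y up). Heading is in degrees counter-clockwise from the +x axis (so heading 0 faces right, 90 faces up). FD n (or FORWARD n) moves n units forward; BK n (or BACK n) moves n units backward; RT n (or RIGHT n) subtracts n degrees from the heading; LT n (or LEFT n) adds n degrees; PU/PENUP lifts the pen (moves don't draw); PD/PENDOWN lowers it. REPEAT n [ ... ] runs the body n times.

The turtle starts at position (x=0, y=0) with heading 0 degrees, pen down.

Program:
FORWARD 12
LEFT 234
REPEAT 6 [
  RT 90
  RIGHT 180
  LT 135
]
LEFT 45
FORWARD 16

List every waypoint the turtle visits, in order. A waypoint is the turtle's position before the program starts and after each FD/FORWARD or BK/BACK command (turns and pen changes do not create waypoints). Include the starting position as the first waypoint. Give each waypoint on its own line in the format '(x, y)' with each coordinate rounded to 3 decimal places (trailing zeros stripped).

Answer: (0, 0)
(12, 0)
(-3.803, -2.503)

Derivation:
Executing turtle program step by step:
Start: pos=(0,0), heading=0, pen down
FD 12: (0,0) -> (12,0) [heading=0, draw]
LT 234: heading 0 -> 234
REPEAT 6 [
  -- iteration 1/6 --
  RT 90: heading 234 -> 144
  RT 180: heading 144 -> 324
  LT 135: heading 324 -> 99
  -- iteration 2/6 --
  RT 90: heading 99 -> 9
  RT 180: heading 9 -> 189
  LT 135: heading 189 -> 324
  -- iteration 3/6 --
  RT 90: heading 324 -> 234
  RT 180: heading 234 -> 54
  LT 135: heading 54 -> 189
  -- iteration 4/6 --
  RT 90: heading 189 -> 99
  RT 180: heading 99 -> 279
  LT 135: heading 279 -> 54
  -- iteration 5/6 --
  RT 90: heading 54 -> 324
  RT 180: heading 324 -> 144
  LT 135: heading 144 -> 279
  -- iteration 6/6 --
  RT 90: heading 279 -> 189
  RT 180: heading 189 -> 9
  LT 135: heading 9 -> 144
]
LT 45: heading 144 -> 189
FD 16: (12,0) -> (-3.803,-2.503) [heading=189, draw]
Final: pos=(-3.803,-2.503), heading=189, 2 segment(s) drawn
Waypoints (3 total):
(0, 0)
(12, 0)
(-3.803, -2.503)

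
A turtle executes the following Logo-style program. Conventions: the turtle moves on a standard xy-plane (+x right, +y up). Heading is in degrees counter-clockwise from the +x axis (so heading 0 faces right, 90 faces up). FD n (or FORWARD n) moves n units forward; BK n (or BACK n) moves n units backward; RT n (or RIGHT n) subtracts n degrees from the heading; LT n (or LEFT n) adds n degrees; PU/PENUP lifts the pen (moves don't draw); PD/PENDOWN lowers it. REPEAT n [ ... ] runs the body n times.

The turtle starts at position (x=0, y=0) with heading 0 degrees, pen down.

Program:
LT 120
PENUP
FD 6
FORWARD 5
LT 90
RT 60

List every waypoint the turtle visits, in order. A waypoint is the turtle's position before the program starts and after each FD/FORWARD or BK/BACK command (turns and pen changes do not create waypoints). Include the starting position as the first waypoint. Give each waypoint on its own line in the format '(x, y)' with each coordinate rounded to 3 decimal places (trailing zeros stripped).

Executing turtle program step by step:
Start: pos=(0,0), heading=0, pen down
LT 120: heading 0 -> 120
PU: pen up
FD 6: (0,0) -> (-3,5.196) [heading=120, move]
FD 5: (-3,5.196) -> (-5.5,9.526) [heading=120, move]
LT 90: heading 120 -> 210
RT 60: heading 210 -> 150
Final: pos=(-5.5,9.526), heading=150, 0 segment(s) drawn
Waypoints (3 total):
(0, 0)
(-3, 5.196)
(-5.5, 9.526)

Answer: (0, 0)
(-3, 5.196)
(-5.5, 9.526)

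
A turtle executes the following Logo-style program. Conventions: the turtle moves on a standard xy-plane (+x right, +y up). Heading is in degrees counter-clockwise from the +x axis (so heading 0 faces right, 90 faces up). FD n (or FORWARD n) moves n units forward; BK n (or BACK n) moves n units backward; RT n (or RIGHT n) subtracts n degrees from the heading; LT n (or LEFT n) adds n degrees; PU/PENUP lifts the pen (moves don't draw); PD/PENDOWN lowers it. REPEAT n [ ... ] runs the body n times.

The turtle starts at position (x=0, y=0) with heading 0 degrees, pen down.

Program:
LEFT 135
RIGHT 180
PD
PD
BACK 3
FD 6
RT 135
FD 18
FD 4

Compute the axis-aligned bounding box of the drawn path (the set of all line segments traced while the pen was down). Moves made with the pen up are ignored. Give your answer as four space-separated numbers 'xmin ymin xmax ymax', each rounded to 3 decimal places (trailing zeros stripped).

Executing turtle program step by step:
Start: pos=(0,0), heading=0, pen down
LT 135: heading 0 -> 135
RT 180: heading 135 -> 315
PD: pen down
PD: pen down
BK 3: (0,0) -> (-2.121,2.121) [heading=315, draw]
FD 6: (-2.121,2.121) -> (2.121,-2.121) [heading=315, draw]
RT 135: heading 315 -> 180
FD 18: (2.121,-2.121) -> (-15.879,-2.121) [heading=180, draw]
FD 4: (-15.879,-2.121) -> (-19.879,-2.121) [heading=180, draw]
Final: pos=(-19.879,-2.121), heading=180, 4 segment(s) drawn

Segment endpoints: x in {-19.879, -15.879, -2.121, 0, 2.121}, y in {-2.121, -2.121, -2.121, 0, 2.121}
xmin=-19.879, ymin=-2.121, xmax=2.121, ymax=2.121

Answer: -19.879 -2.121 2.121 2.121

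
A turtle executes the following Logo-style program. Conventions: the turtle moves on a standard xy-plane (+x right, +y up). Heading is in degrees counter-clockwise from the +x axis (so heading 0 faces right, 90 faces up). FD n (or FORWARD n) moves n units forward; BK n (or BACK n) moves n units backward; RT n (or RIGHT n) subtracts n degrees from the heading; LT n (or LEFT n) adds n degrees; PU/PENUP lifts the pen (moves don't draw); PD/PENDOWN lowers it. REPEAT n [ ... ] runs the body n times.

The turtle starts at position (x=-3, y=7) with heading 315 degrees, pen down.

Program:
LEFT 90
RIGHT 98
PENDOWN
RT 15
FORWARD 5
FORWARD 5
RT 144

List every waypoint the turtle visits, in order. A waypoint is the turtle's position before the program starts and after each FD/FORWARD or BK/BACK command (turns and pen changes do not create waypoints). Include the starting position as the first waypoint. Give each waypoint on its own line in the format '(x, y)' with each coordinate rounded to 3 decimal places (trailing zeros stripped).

Executing turtle program step by step:
Start: pos=(-3,7), heading=315, pen down
LT 90: heading 315 -> 45
RT 98: heading 45 -> 307
PD: pen down
RT 15: heading 307 -> 292
FD 5: (-3,7) -> (-1.127,2.364) [heading=292, draw]
FD 5: (-1.127,2.364) -> (0.746,-2.272) [heading=292, draw]
RT 144: heading 292 -> 148
Final: pos=(0.746,-2.272), heading=148, 2 segment(s) drawn
Waypoints (3 total):
(-3, 7)
(-1.127, 2.364)
(0.746, -2.272)

Answer: (-3, 7)
(-1.127, 2.364)
(0.746, -2.272)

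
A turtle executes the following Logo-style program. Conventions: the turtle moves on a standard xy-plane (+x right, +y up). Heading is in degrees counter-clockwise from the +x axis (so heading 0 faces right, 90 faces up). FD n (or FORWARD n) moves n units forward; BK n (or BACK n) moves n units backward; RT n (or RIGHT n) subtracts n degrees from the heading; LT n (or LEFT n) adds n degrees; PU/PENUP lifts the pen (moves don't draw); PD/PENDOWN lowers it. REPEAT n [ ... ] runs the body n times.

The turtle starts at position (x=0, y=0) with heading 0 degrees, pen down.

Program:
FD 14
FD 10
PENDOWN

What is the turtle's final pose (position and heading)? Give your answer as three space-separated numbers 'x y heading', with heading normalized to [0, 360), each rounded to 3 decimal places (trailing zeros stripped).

Executing turtle program step by step:
Start: pos=(0,0), heading=0, pen down
FD 14: (0,0) -> (14,0) [heading=0, draw]
FD 10: (14,0) -> (24,0) [heading=0, draw]
PD: pen down
Final: pos=(24,0), heading=0, 2 segment(s) drawn

Answer: 24 0 0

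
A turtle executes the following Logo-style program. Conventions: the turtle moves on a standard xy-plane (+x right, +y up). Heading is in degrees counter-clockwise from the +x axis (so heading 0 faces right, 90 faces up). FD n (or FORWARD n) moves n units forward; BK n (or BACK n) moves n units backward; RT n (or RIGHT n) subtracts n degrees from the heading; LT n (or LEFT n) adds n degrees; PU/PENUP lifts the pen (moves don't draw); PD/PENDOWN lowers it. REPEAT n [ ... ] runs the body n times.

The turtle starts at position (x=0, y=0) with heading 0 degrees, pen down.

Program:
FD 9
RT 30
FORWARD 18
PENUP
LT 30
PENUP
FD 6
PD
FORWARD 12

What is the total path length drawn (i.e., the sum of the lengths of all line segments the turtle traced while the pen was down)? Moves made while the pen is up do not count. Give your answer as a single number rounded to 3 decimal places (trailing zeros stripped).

Executing turtle program step by step:
Start: pos=(0,0), heading=0, pen down
FD 9: (0,0) -> (9,0) [heading=0, draw]
RT 30: heading 0 -> 330
FD 18: (9,0) -> (24.588,-9) [heading=330, draw]
PU: pen up
LT 30: heading 330 -> 0
PU: pen up
FD 6: (24.588,-9) -> (30.588,-9) [heading=0, move]
PD: pen down
FD 12: (30.588,-9) -> (42.588,-9) [heading=0, draw]
Final: pos=(42.588,-9), heading=0, 3 segment(s) drawn

Segment lengths:
  seg 1: (0,0) -> (9,0), length = 9
  seg 2: (9,0) -> (24.588,-9), length = 18
  seg 3: (30.588,-9) -> (42.588,-9), length = 12
Total = 39

Answer: 39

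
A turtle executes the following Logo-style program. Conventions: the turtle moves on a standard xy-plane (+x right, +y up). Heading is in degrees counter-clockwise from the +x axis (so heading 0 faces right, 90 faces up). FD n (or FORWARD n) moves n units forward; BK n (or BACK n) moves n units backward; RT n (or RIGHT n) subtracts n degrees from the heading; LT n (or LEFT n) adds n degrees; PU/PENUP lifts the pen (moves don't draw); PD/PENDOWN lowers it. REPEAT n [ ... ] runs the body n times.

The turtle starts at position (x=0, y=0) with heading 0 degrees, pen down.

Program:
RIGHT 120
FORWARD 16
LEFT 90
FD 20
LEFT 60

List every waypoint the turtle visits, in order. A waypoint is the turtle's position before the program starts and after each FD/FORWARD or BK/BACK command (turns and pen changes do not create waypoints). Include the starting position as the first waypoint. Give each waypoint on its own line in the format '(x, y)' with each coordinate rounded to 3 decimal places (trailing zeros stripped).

Executing turtle program step by step:
Start: pos=(0,0), heading=0, pen down
RT 120: heading 0 -> 240
FD 16: (0,0) -> (-8,-13.856) [heading=240, draw]
LT 90: heading 240 -> 330
FD 20: (-8,-13.856) -> (9.321,-23.856) [heading=330, draw]
LT 60: heading 330 -> 30
Final: pos=(9.321,-23.856), heading=30, 2 segment(s) drawn
Waypoints (3 total):
(0, 0)
(-8, -13.856)
(9.321, -23.856)

Answer: (0, 0)
(-8, -13.856)
(9.321, -23.856)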